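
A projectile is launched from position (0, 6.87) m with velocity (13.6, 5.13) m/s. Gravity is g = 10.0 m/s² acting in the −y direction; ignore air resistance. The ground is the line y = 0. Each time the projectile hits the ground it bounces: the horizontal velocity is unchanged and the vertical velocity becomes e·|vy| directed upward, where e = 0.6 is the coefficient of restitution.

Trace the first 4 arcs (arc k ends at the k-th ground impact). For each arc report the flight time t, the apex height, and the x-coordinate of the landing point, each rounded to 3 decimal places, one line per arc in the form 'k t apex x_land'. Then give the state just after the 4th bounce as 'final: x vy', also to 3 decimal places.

Arc 1: start y=6.870, vy=5.130 → t=1.793, apex=8.186, x_land=24.378, impact vy=-12.795
  bounce: vy ← 0.6·12.795 = 7.677
Arc 2: start y=0.000, vy=7.677 → t=1.535, apex=2.947, x_land=45.260, impact vy=-7.677
  bounce: vy ← 0.6·7.677 = 4.606
Arc 3: start y=0.000, vy=4.606 → t=0.921, apex=1.061, x_land=57.789, impact vy=-4.606
  bounce: vy ← 0.6·4.606 = 2.764
Arc 4: start y=0.000, vy=2.764 → t=0.553, apex=0.382, x_land=65.306, impact vy=-2.764
  bounce: vy ← 0.6·2.764 = 1.658

1 1.793 8.186 24.378
2 1.535 2.947 45.260
3 0.921 1.061 57.789
4 0.553 0.382 65.306
final: 65.306 1.658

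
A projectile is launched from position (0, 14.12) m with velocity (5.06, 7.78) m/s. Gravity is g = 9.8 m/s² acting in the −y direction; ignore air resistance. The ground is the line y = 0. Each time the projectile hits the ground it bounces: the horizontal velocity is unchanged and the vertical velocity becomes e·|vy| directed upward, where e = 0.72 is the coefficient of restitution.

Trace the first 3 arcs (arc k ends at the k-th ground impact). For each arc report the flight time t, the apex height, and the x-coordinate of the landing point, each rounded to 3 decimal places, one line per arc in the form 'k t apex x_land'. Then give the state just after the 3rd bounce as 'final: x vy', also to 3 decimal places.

1 2.668 17.208 13.499
2 2.699 8.921 27.154
3 1.943 4.625 36.986
final: 36.986 6.855

Arc 1: start y=14.120, vy=7.780 → t=2.668, apex=17.208, x_land=13.499, impact vy=-18.365
  bounce: vy ← 0.72·18.365 = 13.223
Arc 2: start y=0.000, vy=13.223 → t=2.699, apex=8.921, x_land=27.154, impact vy=-13.223
  bounce: vy ← 0.72·13.223 = 9.521
Arc 3: start y=0.000, vy=9.521 → t=1.943, apex=4.625, x_land=36.986, impact vy=-9.521
  bounce: vy ← 0.72·9.521 = 6.855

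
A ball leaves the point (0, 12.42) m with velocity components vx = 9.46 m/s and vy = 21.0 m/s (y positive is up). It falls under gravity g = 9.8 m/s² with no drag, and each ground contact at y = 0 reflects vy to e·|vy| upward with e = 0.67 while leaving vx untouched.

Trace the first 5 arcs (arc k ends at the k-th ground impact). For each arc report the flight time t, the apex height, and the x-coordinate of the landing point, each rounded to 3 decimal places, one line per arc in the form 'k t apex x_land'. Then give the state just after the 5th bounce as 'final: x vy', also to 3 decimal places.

1 4.812 34.920 45.525
2 3.577 15.676 79.366
3 2.397 7.037 102.039
4 1.606 3.159 117.230
5 1.076 1.418 127.408
final: 127.408 3.532

Arc 1: start y=12.420, vy=21.000 → t=4.812, apex=34.920, x_land=45.525, impact vy=-26.162
  bounce: vy ← 0.67·26.162 = 17.528
Arc 2: start y=0.000, vy=17.528 → t=3.577, apex=15.676, x_land=79.366, impact vy=-17.528
  bounce: vy ← 0.67·17.528 = 11.744
Arc 3: start y=0.000, vy=11.744 → t=2.397, apex=7.037, x_land=102.039, impact vy=-11.744
  bounce: vy ← 0.67·11.744 = 7.868
Arc 4: start y=0.000, vy=7.868 → t=1.606, apex=3.159, x_land=117.230, impact vy=-7.868
  bounce: vy ← 0.67·7.868 = 5.272
Arc 5: start y=0.000, vy=5.272 → t=1.076, apex=1.418, x_land=127.408, impact vy=-5.272
  bounce: vy ← 0.67·5.272 = 3.532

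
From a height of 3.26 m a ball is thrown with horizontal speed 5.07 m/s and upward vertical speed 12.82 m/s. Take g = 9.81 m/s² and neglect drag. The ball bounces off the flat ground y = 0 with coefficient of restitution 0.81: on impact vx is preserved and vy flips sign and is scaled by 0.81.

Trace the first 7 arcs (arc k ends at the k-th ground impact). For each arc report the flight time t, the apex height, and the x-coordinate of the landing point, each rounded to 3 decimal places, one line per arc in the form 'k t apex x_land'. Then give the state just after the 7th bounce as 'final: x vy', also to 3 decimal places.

1 2.847 11.637 14.435
2 2.495 7.635 27.086
3 2.021 5.009 37.333
4 1.637 3.287 45.633
5 1.326 2.156 52.356
6 1.074 1.415 57.802
7 0.870 0.928 62.213
final: 62.213 3.457

Arc 1: start y=3.260, vy=12.820 → t=2.847, apex=11.637, x_land=14.435, impact vy=-15.110
  bounce: vy ← 0.81·15.110 = 12.239
Arc 2: start y=0.000, vy=12.239 → t=2.495, apex=7.635, x_land=27.086, impact vy=-12.239
  bounce: vy ← 0.81·12.239 = 9.914
Arc 3: start y=0.000, vy=9.914 → t=2.021, apex=5.009, x_land=37.333, impact vy=-9.914
  bounce: vy ← 0.81·9.914 = 8.030
Arc 4: start y=0.000, vy=8.030 → t=1.637, apex=3.287, x_land=45.633, impact vy=-8.030
  bounce: vy ← 0.81·8.030 = 6.504
Arc 5: start y=0.000, vy=6.504 → t=1.326, apex=2.156, x_land=52.356, impact vy=-6.504
  bounce: vy ← 0.81·6.504 = 5.269
Arc 6: start y=0.000, vy=5.269 → t=1.074, apex=1.415, x_land=57.802, impact vy=-5.269
  bounce: vy ← 0.81·5.269 = 4.268
Arc 7: start y=0.000, vy=4.268 → t=0.870, apex=0.928, x_land=62.213, impact vy=-4.268
  bounce: vy ← 0.81·4.268 = 3.457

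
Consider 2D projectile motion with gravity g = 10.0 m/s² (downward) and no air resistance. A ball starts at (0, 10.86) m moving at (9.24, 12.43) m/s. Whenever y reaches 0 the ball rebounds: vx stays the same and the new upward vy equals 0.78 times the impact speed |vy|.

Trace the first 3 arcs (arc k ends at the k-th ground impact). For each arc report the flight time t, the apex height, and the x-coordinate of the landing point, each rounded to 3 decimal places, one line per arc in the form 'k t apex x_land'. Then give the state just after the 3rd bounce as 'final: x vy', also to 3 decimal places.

Arc 1: start y=10.860, vy=12.430 → t=3.171, apex=18.585, x_land=29.300, impact vy=-19.280
  bounce: vy ← 0.78·19.280 = 15.038
Arc 2: start y=0.000, vy=15.038 → t=3.008, apex=11.307, x_land=57.090, impact vy=-15.038
  bounce: vy ← 0.78·15.038 = 11.730
Arc 3: start y=0.000, vy=11.730 → t=2.346, apex=6.879, x_land=78.767, impact vy=-11.730
  bounce: vy ← 0.78·11.730 = 9.149

1 3.171 18.585 29.300
2 3.008 11.307 57.090
3 2.346 6.879 78.767
final: 78.767 9.149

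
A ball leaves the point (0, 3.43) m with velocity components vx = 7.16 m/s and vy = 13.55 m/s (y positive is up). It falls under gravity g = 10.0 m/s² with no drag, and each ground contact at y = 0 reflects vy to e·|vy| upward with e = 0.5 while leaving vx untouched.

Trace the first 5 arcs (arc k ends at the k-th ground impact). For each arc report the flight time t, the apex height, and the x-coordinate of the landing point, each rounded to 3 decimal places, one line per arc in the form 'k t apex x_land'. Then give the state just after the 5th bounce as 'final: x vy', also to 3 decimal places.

Arc 1: start y=3.430, vy=13.550 → t=2.943, apex=12.610, x_land=21.073, impact vy=-15.881
  bounce: vy ← 0.5·15.881 = 7.940
Arc 2: start y=0.000, vy=7.940 → t=1.588, apex=3.153, x_land=32.443, impact vy=-7.940
  bounce: vy ← 0.5·7.940 = 3.970
Arc 3: start y=0.000, vy=3.970 → t=0.794, apex=0.788, x_land=38.129, impact vy=-3.970
  bounce: vy ← 0.5·3.970 = 1.985
Arc 4: start y=0.000, vy=1.985 → t=0.397, apex=0.197, x_land=40.971, impact vy=-1.985
  bounce: vy ← 0.5·1.985 = 0.993
Arc 5: start y=0.000, vy=0.993 → t=0.199, apex=0.049, x_land=42.393, impact vy=-0.993
  bounce: vy ← 0.5·0.993 = 0.496

1 2.943 12.610 21.073
2 1.588 3.153 32.443
3 0.794 0.788 38.129
4 0.397 0.197 40.971
5 0.199 0.049 42.393
final: 42.393 0.496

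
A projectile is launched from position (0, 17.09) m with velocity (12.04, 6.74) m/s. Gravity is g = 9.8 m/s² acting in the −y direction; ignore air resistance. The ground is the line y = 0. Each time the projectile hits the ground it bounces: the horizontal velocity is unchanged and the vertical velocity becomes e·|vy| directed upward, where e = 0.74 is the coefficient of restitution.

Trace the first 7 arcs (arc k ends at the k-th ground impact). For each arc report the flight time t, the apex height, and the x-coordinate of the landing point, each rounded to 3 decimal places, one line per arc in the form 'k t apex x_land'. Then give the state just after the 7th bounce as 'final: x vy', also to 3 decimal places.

Arc 1: start y=17.090, vy=6.740 → t=2.678, apex=19.408, x_land=32.242, impact vy=-19.504
  bounce: vy ← 0.74·19.504 = 14.433
Arc 2: start y=0.000, vy=14.433 → t=2.945, apex=10.628, x_land=67.705, impact vy=-14.433
  bounce: vy ← 0.74·14.433 = 10.680
Arc 3: start y=0.000, vy=10.680 → t=2.180, apex=5.820, x_land=93.948, impact vy=-10.680
  bounce: vy ← 0.74·10.680 = 7.903
Arc 4: start y=0.000, vy=7.903 → t=1.613, apex=3.187, x_land=113.368, impact vy=-7.903
  bounce: vy ← 0.74·7.903 = 5.848
Arc 5: start y=0.000, vy=5.848 → t=1.194, apex=1.745, x_land=127.738, impact vy=-5.848
  bounce: vy ← 0.74·5.848 = 4.328
Arc 6: start y=0.000, vy=4.328 → t=0.883, apex=0.956, x_land=138.372, impact vy=-4.328
  bounce: vy ← 0.74·4.328 = 3.203
Arc 7: start y=0.000, vy=3.203 → t=0.654, apex=0.523, x_land=146.242, impact vy=-3.203
  bounce: vy ← 0.74·3.203 = 2.370

1 2.678 19.408 32.242
2 2.945 10.628 67.705
3 2.180 5.820 93.948
4 1.613 3.187 113.368
5 1.194 1.745 127.738
6 0.883 0.956 138.372
7 0.654 0.523 146.242
final: 146.242 2.370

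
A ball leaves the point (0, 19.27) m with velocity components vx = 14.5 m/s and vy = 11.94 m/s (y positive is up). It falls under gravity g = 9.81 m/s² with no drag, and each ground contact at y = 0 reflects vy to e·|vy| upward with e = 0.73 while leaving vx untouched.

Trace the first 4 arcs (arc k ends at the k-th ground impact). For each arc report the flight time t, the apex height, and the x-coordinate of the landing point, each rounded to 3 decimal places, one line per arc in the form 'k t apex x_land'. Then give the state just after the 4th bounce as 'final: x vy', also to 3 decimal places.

1 3.543 26.536 51.375
2 3.396 14.141 100.615
3 2.479 7.536 136.560
4 1.810 4.016 162.801
final: 162.801 6.480

Arc 1: start y=19.270, vy=11.940 → t=3.543, apex=26.536, x_land=51.375, impact vy=-22.818
  bounce: vy ← 0.73·22.818 = 16.657
Arc 2: start y=0.000, vy=16.657 → t=3.396, apex=14.141, x_land=100.615, impact vy=-16.657
  bounce: vy ← 0.73·16.657 = 12.159
Arc 3: start y=0.000, vy=12.159 → t=2.479, apex=7.536, x_land=136.560, impact vy=-12.159
  bounce: vy ← 0.73·12.159 = 8.876
Arc 4: start y=0.000, vy=8.876 → t=1.810, apex=4.016, x_land=162.801, impact vy=-8.876
  bounce: vy ← 0.73·8.876 = 6.480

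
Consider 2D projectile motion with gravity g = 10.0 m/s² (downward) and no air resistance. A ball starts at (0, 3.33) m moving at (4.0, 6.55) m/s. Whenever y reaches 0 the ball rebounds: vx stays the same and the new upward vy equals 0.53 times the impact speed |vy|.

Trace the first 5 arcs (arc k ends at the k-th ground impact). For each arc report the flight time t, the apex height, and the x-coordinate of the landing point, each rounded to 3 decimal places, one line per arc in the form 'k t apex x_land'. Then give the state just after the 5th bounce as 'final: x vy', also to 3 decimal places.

Arc 1: start y=3.330, vy=6.550 → t=1.701, apex=5.475, x_land=6.806, impact vy=-10.464
  bounce: vy ← 0.53·10.464 = 5.546
Arc 2: start y=0.000, vy=5.546 → t=1.109, apex=1.538, x_land=11.243, impact vy=-5.546
  bounce: vy ← 0.53·5.546 = 2.939
Arc 3: start y=0.000, vy=2.939 → t=0.588, apex=0.432, x_land=13.594, impact vy=-2.939
  bounce: vy ← 0.53·2.939 = 1.558
Arc 4: start y=0.000, vy=1.558 → t=0.312, apex=0.121, x_land=14.840, impact vy=-1.558
  bounce: vy ← 0.53·1.558 = 0.826
Arc 5: start y=0.000, vy=0.826 → t=0.165, apex=0.034, x_land=15.501, impact vy=-0.826
  bounce: vy ← 0.53·0.826 = 0.438

1 1.701 5.475 6.806
2 1.109 1.538 11.243
3 0.588 0.432 13.594
4 0.312 0.121 14.840
5 0.165 0.034 15.501
final: 15.501 0.438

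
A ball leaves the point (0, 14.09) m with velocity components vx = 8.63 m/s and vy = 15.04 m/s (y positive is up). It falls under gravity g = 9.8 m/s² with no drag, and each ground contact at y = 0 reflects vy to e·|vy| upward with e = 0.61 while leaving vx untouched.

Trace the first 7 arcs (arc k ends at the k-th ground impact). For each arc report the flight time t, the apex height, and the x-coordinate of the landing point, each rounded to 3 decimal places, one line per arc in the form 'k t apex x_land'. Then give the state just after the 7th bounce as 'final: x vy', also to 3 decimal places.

Arc 1: start y=14.090, vy=15.040 → t=3.822, apex=25.631, x_land=32.982, impact vy=-22.414
  bounce: vy ← 0.61·22.414 = 13.672
Arc 2: start y=0.000, vy=13.672 → t=2.790, apex=9.537, x_land=57.062, impact vy=-13.672
  bounce: vy ← 0.61·13.672 = 8.340
Arc 3: start y=0.000, vy=8.340 → t=1.702, apex=3.549, x_land=71.751, impact vy=-8.340
  bounce: vy ← 0.61·8.340 = 5.087
Arc 4: start y=0.000, vy=5.087 → t=1.038, apex=1.321, x_land=80.711, impact vy=-5.087
  bounce: vy ← 0.61·5.087 = 3.103
Arc 5: start y=0.000, vy=3.103 → t=0.633, apex=0.491, x_land=86.176, impact vy=-3.103
  bounce: vy ← 0.61·3.103 = 1.893
Arc 6: start y=0.000, vy=1.893 → t=0.386, apex=0.183, x_land=89.511, impact vy=-1.893
  bounce: vy ← 0.61·1.893 = 1.155
Arc 7: start y=0.000, vy=1.155 → t=0.236, apex=0.068, x_land=91.544, impact vy=-1.155
  bounce: vy ← 0.61·1.155 = 0.704

1 3.822 25.631 32.982
2 2.790 9.537 57.062
3 1.702 3.549 71.751
4 1.038 1.321 80.711
5 0.633 0.491 86.176
6 0.386 0.183 89.511
7 0.236 0.068 91.544
final: 91.544 0.704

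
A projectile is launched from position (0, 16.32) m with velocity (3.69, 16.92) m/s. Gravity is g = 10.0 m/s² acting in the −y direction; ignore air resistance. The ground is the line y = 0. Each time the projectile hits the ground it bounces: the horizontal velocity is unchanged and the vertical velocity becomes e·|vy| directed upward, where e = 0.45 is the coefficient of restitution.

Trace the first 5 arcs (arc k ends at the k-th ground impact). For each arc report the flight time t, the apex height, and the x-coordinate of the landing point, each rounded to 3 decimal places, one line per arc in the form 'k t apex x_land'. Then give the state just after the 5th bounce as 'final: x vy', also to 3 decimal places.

Arc 1: start y=16.320, vy=16.920 → t=4.167, apex=30.634, x_land=15.377, impact vy=-24.753
  bounce: vy ← 0.45·24.753 = 11.139
Arc 2: start y=0.000, vy=11.139 → t=2.228, apex=6.203, x_land=23.597, impact vy=-11.139
  bounce: vy ← 0.45·11.139 = 5.012
Arc 3: start y=0.000, vy=5.012 → t=1.002, apex=1.256, x_land=27.297, impact vy=-5.012
  bounce: vy ← 0.45·5.012 = 2.256
Arc 4: start y=0.000, vy=2.256 → t=0.451, apex=0.254, x_land=28.961, impact vy=-2.256
  bounce: vy ← 0.45·2.256 = 1.015
Arc 5: start y=0.000, vy=1.015 → t=0.203, apex=0.052, x_land=29.710, impact vy=-1.015
  bounce: vy ← 0.45·1.015 = 0.457

1 4.167 30.634 15.377
2 2.228 6.203 23.597
3 1.002 1.256 27.297
4 0.451 0.254 28.961
5 0.203 0.052 29.710
final: 29.710 0.457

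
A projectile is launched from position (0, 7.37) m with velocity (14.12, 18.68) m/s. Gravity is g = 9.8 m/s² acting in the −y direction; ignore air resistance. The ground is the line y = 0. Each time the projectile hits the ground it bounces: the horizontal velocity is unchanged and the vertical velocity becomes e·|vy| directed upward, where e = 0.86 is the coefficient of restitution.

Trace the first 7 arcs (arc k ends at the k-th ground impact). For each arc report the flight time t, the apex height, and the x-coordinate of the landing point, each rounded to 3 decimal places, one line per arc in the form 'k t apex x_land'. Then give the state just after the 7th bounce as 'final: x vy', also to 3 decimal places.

1 4.173 25.173 58.919
2 3.899 18.618 113.966
3 3.353 13.770 161.306
4 2.883 10.184 202.019
5 2.480 7.532 237.032
6 2.133 5.571 267.143
7 1.834 4.120 293.039
final: 293.039 7.728

Arc 1: start y=7.370, vy=18.680 → t=4.173, apex=25.173, x_land=58.919, impact vy=-22.212
  bounce: vy ← 0.86·22.212 = 19.103
Arc 2: start y=0.000, vy=19.103 → t=3.899, apex=18.618, x_land=113.966, impact vy=-19.103
  bounce: vy ← 0.86·19.103 = 16.428
Arc 3: start y=0.000, vy=16.428 → t=3.353, apex=13.770, x_land=161.306, impact vy=-16.428
  bounce: vy ← 0.86·16.428 = 14.128
Arc 4: start y=0.000, vy=14.128 → t=2.883, apex=10.184, x_land=202.019, impact vy=-14.128
  bounce: vy ← 0.86·14.128 = 12.150
Arc 5: start y=0.000, vy=12.150 → t=2.480, apex=7.532, x_land=237.032, impact vy=-12.150
  bounce: vy ← 0.86·12.150 = 10.449
Arc 6: start y=0.000, vy=10.449 → t=2.133, apex=5.571, x_land=267.143, impact vy=-10.449
  bounce: vy ← 0.86·10.449 = 8.986
Arc 7: start y=0.000, vy=8.986 → t=1.834, apex=4.120, x_land=293.039, impact vy=-8.986
  bounce: vy ← 0.86·8.986 = 7.728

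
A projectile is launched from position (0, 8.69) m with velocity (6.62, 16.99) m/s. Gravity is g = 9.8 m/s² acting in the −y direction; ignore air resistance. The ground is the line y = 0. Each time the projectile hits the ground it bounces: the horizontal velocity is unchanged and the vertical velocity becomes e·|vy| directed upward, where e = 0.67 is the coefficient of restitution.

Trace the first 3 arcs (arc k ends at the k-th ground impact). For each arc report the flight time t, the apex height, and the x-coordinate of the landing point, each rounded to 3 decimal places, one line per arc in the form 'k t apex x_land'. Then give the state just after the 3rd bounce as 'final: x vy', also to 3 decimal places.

Arc 1: start y=8.690, vy=16.990 → t=3.920, apex=23.418, x_land=25.949, impact vy=-21.424
  bounce: vy ← 0.67·21.424 = 14.354
Arc 2: start y=0.000, vy=14.354 → t=2.929, apex=10.512, x_land=45.342, impact vy=-14.354
  bounce: vy ← 0.67·14.354 = 9.617
Arc 3: start y=0.000, vy=9.617 → t=1.963, apex=4.719, x_land=58.335, impact vy=-9.617
  bounce: vy ← 0.67·9.617 = 6.444

1 3.920 23.418 25.949
2 2.929 10.512 45.342
3 1.963 4.719 58.335
final: 58.335 6.444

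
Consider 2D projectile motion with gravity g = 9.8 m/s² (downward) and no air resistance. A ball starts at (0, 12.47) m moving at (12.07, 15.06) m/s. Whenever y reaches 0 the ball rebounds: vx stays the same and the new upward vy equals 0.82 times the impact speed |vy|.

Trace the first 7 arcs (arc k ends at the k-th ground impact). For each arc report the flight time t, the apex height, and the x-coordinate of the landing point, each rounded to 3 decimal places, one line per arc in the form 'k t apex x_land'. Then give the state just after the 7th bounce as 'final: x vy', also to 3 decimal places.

1 3.752 24.042 45.284
2 3.633 16.166 89.131
3 2.979 10.870 125.085
4 2.443 7.309 154.567
5 2.003 4.914 178.743
6 1.642 3.304 198.567
7 1.347 2.222 214.822
final: 214.822 5.411

Arc 1: start y=12.470, vy=15.060 → t=3.752, apex=24.042, x_land=45.284, impact vy=-21.708
  bounce: vy ← 0.82·21.708 = 17.800
Arc 2: start y=0.000, vy=17.800 → t=3.633, apex=16.166, x_land=89.131, impact vy=-17.800
  bounce: vy ← 0.82·17.800 = 14.596
Arc 3: start y=0.000, vy=14.596 → t=2.979, apex=10.870, x_land=125.085, impact vy=-14.596
  bounce: vy ← 0.82·14.596 = 11.969
Arc 4: start y=0.000, vy=11.969 → t=2.443, apex=7.309, x_land=154.567, impact vy=-11.969
  bounce: vy ← 0.82·11.969 = 9.814
Arc 5: start y=0.000, vy=9.814 → t=2.003, apex=4.914, x_land=178.743, impact vy=-9.814
  bounce: vy ← 0.82·9.814 = 8.048
Arc 6: start y=0.000, vy=8.048 → t=1.642, apex=3.304, x_land=198.567, impact vy=-8.048
  bounce: vy ← 0.82·8.048 = 6.599
Arc 7: start y=0.000, vy=6.599 → t=1.347, apex=2.222, x_land=214.822, impact vy=-6.599
  bounce: vy ← 0.82·6.599 = 5.411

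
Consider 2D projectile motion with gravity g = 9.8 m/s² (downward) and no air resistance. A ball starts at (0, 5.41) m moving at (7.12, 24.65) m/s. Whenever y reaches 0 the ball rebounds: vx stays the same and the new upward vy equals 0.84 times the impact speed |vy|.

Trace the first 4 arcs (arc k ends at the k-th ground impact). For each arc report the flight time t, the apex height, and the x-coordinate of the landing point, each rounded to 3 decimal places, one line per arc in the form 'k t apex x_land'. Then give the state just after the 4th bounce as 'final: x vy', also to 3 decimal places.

1 5.241 36.411 37.318
2 4.580 25.692 69.925
3 3.847 18.128 97.314
4 3.231 12.791 120.322
final: 120.322 13.300

Arc 1: start y=5.410, vy=24.650 → t=5.241, apex=36.411, x_land=37.318, impact vy=-26.714
  bounce: vy ← 0.84·26.714 = 22.440
Arc 2: start y=0.000, vy=22.440 → t=4.580, apex=25.692, x_land=69.925, impact vy=-22.440
  bounce: vy ← 0.84·22.440 = 18.850
Arc 3: start y=0.000, vy=18.850 → t=3.847, apex=18.128, x_land=97.314, impact vy=-18.850
  bounce: vy ← 0.84·18.850 = 15.834
Arc 4: start y=0.000, vy=15.834 → t=3.231, apex=12.791, x_land=120.322, impact vy=-15.834
  bounce: vy ← 0.84·15.834 = 13.300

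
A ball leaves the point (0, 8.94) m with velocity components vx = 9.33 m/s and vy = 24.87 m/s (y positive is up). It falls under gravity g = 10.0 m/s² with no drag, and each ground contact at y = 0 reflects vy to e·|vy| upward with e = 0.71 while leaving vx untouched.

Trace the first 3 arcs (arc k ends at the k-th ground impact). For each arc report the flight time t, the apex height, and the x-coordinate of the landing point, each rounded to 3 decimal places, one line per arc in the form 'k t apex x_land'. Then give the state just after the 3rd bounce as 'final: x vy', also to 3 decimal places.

Arc 1: start y=8.940, vy=24.870 → t=5.311, apex=39.866, x_land=49.549, impact vy=-28.237
  bounce: vy ← 0.71·28.237 = 20.048
Arc 2: start y=0.000, vy=20.048 → t=4.010, apex=20.096, x_land=86.958, impact vy=-20.048
  bounce: vy ← 0.71·20.048 = 14.234
Arc 3: start y=0.000, vy=14.234 → t=2.847, apex=10.131, x_land=113.519, impact vy=-14.234
  bounce: vy ← 0.71·14.234 = 10.106

1 5.311 39.866 49.549
2 4.010 20.096 86.958
3 2.847 10.131 113.519
final: 113.519 10.106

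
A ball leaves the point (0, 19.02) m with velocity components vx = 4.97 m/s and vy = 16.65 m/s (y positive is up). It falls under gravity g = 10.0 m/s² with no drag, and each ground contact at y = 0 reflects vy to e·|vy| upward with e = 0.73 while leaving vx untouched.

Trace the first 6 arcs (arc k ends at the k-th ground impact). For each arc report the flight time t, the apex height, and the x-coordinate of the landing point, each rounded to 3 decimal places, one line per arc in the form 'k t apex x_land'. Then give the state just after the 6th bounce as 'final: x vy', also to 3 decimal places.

Arc 1: start y=19.020, vy=16.650 → t=4.229, apex=32.881, x_land=21.020, impact vy=-25.644
  bounce: vy ← 0.73·25.644 = 18.720
Arc 2: start y=0.000, vy=18.720 → t=3.744, apex=17.522, x_land=39.628, impact vy=-18.720
  bounce: vy ← 0.73·18.720 = 13.666
Arc 3: start y=0.000, vy=13.666 → t=2.733, apex=9.338, x_land=53.212, impact vy=-13.666
  bounce: vy ← 0.73·13.666 = 9.976
Arc 4: start y=0.000, vy=9.976 → t=1.995, apex=4.976, x_land=63.128, impact vy=-9.976
  bounce: vy ← 0.73·9.976 = 7.282
Arc 5: start y=0.000, vy=7.282 → t=1.456, apex=2.652, x_land=70.367, impact vy=-7.282
  bounce: vy ← 0.73·7.282 = 5.316
Arc 6: start y=0.000, vy=5.316 → t=1.063, apex=1.413, x_land=75.651, impact vy=-5.316
  bounce: vy ← 0.73·5.316 = 3.881

1 4.229 32.881 21.020
2 3.744 17.522 39.628
3 2.733 9.338 53.212
4 1.995 4.976 63.128
5 1.456 2.652 70.367
6 1.063 1.413 75.651
final: 75.651 3.881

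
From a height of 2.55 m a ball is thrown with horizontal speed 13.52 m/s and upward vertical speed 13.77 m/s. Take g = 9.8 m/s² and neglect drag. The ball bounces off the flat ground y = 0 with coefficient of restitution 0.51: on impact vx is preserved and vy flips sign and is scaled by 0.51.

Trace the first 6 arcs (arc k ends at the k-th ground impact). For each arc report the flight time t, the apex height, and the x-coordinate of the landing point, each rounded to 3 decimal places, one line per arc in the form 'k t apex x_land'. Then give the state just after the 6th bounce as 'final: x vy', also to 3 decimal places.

1 2.985 12.224 40.351
2 1.611 3.179 62.133
3 0.822 0.827 73.241
4 0.419 0.215 78.907
5 0.214 0.056 81.796
6 0.109 0.015 83.270
final: 83.270 0.272

Arc 1: start y=2.550, vy=13.770 → t=2.985, apex=12.224, x_land=40.351, impact vy=-15.479
  bounce: vy ← 0.51·15.479 = 7.894
Arc 2: start y=0.000, vy=7.894 → t=1.611, apex=3.179, x_land=62.133, impact vy=-7.894
  bounce: vy ← 0.51·7.894 = 4.026
Arc 3: start y=0.000, vy=4.026 → t=0.822, apex=0.827, x_land=73.241, impact vy=-4.026
  bounce: vy ← 0.51·4.026 = 2.053
Arc 4: start y=0.000, vy=2.053 → t=0.419, apex=0.215, x_land=78.907, impact vy=-2.053
  bounce: vy ← 0.51·2.053 = 1.047
Arc 5: start y=0.000, vy=1.047 → t=0.214, apex=0.056, x_land=81.796, impact vy=-1.047
  bounce: vy ← 0.51·1.047 = 0.534
Arc 6: start y=0.000, vy=0.534 → t=0.109, apex=0.015, x_land=83.270, impact vy=-0.534
  bounce: vy ← 0.51·0.534 = 0.272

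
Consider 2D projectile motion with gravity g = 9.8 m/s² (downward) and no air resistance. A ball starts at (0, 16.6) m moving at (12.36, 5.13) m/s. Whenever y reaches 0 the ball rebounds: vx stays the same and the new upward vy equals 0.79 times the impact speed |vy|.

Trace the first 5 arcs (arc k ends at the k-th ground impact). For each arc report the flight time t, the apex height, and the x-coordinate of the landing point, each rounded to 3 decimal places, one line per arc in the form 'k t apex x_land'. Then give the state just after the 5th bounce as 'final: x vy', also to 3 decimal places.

Arc 1: start y=16.600, vy=5.130 → t=2.437, apex=17.943, x_land=30.122, impact vy=-18.753
  bounce: vy ← 0.79·18.753 = 14.815
Arc 2: start y=0.000, vy=14.815 → t=3.023, apex=11.198, x_land=67.492, impact vy=-14.815
  bounce: vy ← 0.79·14.815 = 11.704
Arc 3: start y=0.000, vy=11.704 → t=2.389, apex=6.989, x_land=97.014, impact vy=-11.704
  bounce: vy ← 0.79·11.704 = 9.246
Arc 4: start y=0.000, vy=9.246 → t=1.887, apex=4.362, x_land=120.336, impact vy=-9.246
  bounce: vy ← 0.79·9.246 = 7.304
Arc 5: start y=0.000, vy=7.304 → t=1.491, apex=2.722, x_land=138.761, impact vy=-7.304
  bounce: vy ← 0.79·7.304 = 5.770

1 2.437 17.943 30.122
2 3.023 11.198 67.492
3 2.389 6.989 97.014
4 1.887 4.362 120.336
5 1.491 2.722 138.761
final: 138.761 5.770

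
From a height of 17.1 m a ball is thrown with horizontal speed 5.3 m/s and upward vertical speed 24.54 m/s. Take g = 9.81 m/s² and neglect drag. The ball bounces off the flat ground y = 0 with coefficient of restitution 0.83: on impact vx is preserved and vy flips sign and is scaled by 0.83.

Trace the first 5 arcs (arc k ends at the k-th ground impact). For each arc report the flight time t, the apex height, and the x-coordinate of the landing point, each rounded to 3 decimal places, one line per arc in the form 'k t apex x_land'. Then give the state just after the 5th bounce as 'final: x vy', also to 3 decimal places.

1 5.623 47.794 29.802
2 5.182 32.925 57.265
3 4.301 22.682 80.060
4 3.570 15.626 98.979
5 2.963 10.765 114.682
final: 114.682 12.062

Arc 1: start y=17.100, vy=24.540 → t=5.623, apex=47.794, x_land=29.802, impact vy=-30.622
  bounce: vy ← 0.83·30.622 = 25.416
Arc 2: start y=0.000, vy=25.416 → t=5.182, apex=32.925, x_land=57.265, impact vy=-25.416
  bounce: vy ← 0.83·25.416 = 21.096
Arc 3: start y=0.000, vy=21.096 → t=4.301, apex=22.682, x_land=80.060, impact vy=-21.096
  bounce: vy ← 0.83·21.096 = 17.509
Arc 4: start y=0.000, vy=17.509 → t=3.570, apex=15.626, x_land=98.979, impact vy=-17.509
  bounce: vy ← 0.83·17.509 = 14.533
Arc 5: start y=0.000, vy=14.533 → t=2.963, apex=10.765, x_land=114.682, impact vy=-14.533
  bounce: vy ← 0.83·14.533 = 12.062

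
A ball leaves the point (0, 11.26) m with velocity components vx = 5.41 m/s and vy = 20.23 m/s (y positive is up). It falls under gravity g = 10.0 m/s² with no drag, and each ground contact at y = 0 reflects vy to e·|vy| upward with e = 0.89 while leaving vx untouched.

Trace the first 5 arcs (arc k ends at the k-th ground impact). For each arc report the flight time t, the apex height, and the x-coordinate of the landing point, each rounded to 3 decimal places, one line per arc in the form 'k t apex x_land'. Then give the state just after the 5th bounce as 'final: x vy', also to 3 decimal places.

Arc 1: start y=11.260, vy=20.230 → t=4.542, apex=31.723, x_land=24.571, impact vy=-25.188
  bounce: vy ← 0.89·25.188 = 22.418
Arc 2: start y=0.000, vy=22.418 → t=4.484, apex=25.128, x_land=48.827, impact vy=-22.418
  bounce: vy ← 0.89·22.418 = 19.952
Arc 3: start y=0.000, vy=19.952 → t=3.990, apex=19.903, x_land=70.415, impact vy=-19.952
  bounce: vy ← 0.89·19.952 = 17.757
Arc 4: start y=0.000, vy=17.757 → t=3.551, apex=15.766, x_land=89.628, impact vy=-17.757
  bounce: vy ← 0.89·17.757 = 15.804
Arc 5: start y=0.000, vy=15.804 → t=3.161, apex=12.488, x_land=106.728, impact vy=-15.804
  bounce: vy ← 0.89·15.804 = 14.065

1 4.542 31.723 24.571
2 4.484 25.128 48.827
3 3.990 19.903 70.415
4 3.551 15.766 89.628
5 3.161 12.488 106.728
final: 106.728 14.065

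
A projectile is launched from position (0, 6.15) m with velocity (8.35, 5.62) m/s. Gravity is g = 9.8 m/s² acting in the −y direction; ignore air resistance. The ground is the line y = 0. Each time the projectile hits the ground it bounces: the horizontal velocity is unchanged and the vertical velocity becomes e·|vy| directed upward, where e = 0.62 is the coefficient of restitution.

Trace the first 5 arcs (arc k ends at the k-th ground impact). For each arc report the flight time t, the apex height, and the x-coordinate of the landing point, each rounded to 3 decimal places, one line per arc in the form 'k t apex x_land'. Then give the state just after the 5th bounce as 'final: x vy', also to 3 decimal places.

Arc 1: start y=6.150, vy=5.620 → t=1.832, apex=7.761, x_land=15.297, impact vy=-12.334
  bounce: vy ← 0.62·12.334 = 7.647
Arc 2: start y=0.000, vy=7.647 → t=1.561, apex=2.984, x_land=28.329, impact vy=-7.647
  bounce: vy ← 0.62·7.647 = 4.741
Arc 3: start y=0.000, vy=4.741 → t=0.968, apex=1.147, x_land=36.408, impact vy=-4.741
  bounce: vy ← 0.62·4.741 = 2.940
Arc 4: start y=0.000, vy=2.940 → t=0.600, apex=0.441, x_land=41.417, impact vy=-2.940
  bounce: vy ← 0.62·2.940 = 1.822
Arc 5: start y=0.000, vy=1.822 → t=0.372, apex=0.169, x_land=44.523, impact vy=-1.822
  bounce: vy ← 0.62·1.822 = 1.130

1 1.832 7.761 15.297
2 1.561 2.984 28.329
3 0.968 1.147 36.408
4 0.600 0.441 41.417
5 0.372 0.169 44.523
final: 44.523 1.130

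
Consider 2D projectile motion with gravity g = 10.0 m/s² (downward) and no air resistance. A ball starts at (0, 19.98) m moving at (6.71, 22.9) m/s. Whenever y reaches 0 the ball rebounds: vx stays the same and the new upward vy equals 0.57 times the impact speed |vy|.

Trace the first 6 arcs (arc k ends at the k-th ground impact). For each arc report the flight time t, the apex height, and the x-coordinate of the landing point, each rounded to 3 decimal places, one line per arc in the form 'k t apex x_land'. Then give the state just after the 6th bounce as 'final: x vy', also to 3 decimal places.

1 5.330 46.200 35.763
2 3.465 15.011 59.015
3 1.975 4.877 72.269
4 1.126 1.585 79.823
5 0.642 0.515 84.130
6 0.366 0.167 86.584
final: 86.584 1.043

Arc 1: start y=19.980, vy=22.900 → t=5.330, apex=46.200, x_land=35.763, impact vy=-30.398
  bounce: vy ← 0.57·30.398 = 17.327
Arc 2: start y=0.000, vy=17.327 → t=3.465, apex=15.011, x_land=59.015, impact vy=-17.327
  bounce: vy ← 0.57·17.327 = 9.876
Arc 3: start y=0.000, vy=9.876 → t=1.975, apex=4.877, x_land=72.269, impact vy=-9.876
  bounce: vy ← 0.57·9.876 = 5.629
Arc 4: start y=0.000, vy=5.629 → t=1.126, apex=1.585, x_land=79.823, impact vy=-5.629
  bounce: vy ← 0.57·5.629 = 3.209
Arc 5: start y=0.000, vy=3.209 → t=0.642, apex=0.515, x_land=84.130, impact vy=-3.209
  bounce: vy ← 0.57·3.209 = 1.829
Arc 6: start y=0.000, vy=1.829 → t=0.366, apex=0.167, x_land=86.584, impact vy=-1.829
  bounce: vy ← 0.57·1.829 = 1.043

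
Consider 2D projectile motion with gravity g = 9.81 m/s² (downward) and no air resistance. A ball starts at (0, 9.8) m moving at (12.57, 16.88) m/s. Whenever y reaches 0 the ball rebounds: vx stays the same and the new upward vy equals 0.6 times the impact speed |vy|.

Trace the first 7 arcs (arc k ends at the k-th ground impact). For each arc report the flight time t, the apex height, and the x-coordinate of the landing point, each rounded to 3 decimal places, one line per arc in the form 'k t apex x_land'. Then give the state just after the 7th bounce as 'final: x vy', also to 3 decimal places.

1 3.948 24.323 49.620
2 2.672 8.756 83.210
3 1.603 3.152 103.363
4 0.962 1.135 115.456
5 0.577 0.409 122.711
6 0.346 0.147 127.064
7 0.208 0.053 129.676
final: 129.676 0.612

Arc 1: start y=9.800, vy=16.880 → t=3.948, apex=24.323, x_land=49.620, impact vy=-21.845
  bounce: vy ← 0.6·21.845 = 13.107
Arc 2: start y=0.000, vy=13.107 → t=2.672, apex=8.756, x_land=83.210, impact vy=-13.107
  bounce: vy ← 0.6·13.107 = 7.864
Arc 3: start y=0.000, vy=7.864 → t=1.603, apex=3.152, x_land=103.363, impact vy=-7.864
  bounce: vy ← 0.6·7.864 = 4.719
Arc 4: start y=0.000, vy=4.719 → t=0.962, apex=1.135, x_land=115.456, impact vy=-4.719
  bounce: vy ← 0.6·4.719 = 2.831
Arc 5: start y=0.000, vy=2.831 → t=0.577, apex=0.409, x_land=122.711, impact vy=-2.831
  bounce: vy ← 0.6·2.831 = 1.699
Arc 6: start y=0.000, vy=1.699 → t=0.346, apex=0.147, x_land=127.064, impact vy=-1.699
  bounce: vy ← 0.6·1.699 = 1.019
Arc 7: start y=0.000, vy=1.019 → t=0.208, apex=0.053, x_land=129.676, impact vy=-1.019
  bounce: vy ← 0.6·1.019 = 0.612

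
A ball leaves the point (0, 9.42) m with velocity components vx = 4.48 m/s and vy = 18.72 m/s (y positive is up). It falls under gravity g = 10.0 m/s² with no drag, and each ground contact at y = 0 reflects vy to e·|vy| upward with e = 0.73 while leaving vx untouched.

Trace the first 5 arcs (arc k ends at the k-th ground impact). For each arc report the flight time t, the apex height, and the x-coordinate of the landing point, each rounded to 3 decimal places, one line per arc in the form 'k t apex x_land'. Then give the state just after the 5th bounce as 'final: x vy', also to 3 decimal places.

Arc 1: start y=9.420, vy=18.720 → t=4.193, apex=26.942, x_land=18.786, impact vy=-23.213
  bounce: vy ← 0.73·23.213 = 16.945
Arc 2: start y=0.000, vy=16.945 → t=3.389, apex=14.357, x_land=33.969, impact vy=-16.945
  bounce: vy ← 0.73·16.945 = 12.370
Arc 3: start y=0.000, vy=12.370 → t=2.474, apex=7.651, x_land=45.053, impact vy=-12.370
  bounce: vy ← 0.73·12.370 = 9.030
Arc 4: start y=0.000, vy=9.030 → t=1.806, apex=4.077, x_land=53.144, impact vy=-9.030
  bounce: vy ← 0.73·9.030 = 6.592
Arc 5: start y=0.000, vy=6.592 → t=1.318, apex=2.173, x_land=59.050, impact vy=-6.592
  bounce: vy ← 0.73·6.592 = 4.812

1 4.193 26.942 18.786
2 3.389 14.357 33.969
3 2.474 7.651 45.053
4 1.806 4.077 53.144
5 1.318 2.173 59.050
final: 59.050 4.812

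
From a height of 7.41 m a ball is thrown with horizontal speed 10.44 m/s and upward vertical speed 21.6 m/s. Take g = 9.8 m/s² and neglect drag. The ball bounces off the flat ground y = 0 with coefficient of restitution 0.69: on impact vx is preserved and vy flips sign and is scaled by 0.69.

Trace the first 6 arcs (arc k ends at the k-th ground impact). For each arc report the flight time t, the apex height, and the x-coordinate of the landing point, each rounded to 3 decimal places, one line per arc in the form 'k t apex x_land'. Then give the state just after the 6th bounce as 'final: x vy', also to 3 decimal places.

Arc 1: start y=7.410, vy=21.600 → t=4.728, apex=31.214, x_land=49.360, impact vy=-24.735
  bounce: vy ← 0.69·24.735 = 17.067
Arc 2: start y=0.000, vy=17.067 → t=3.483, apex=14.861, x_land=85.723, impact vy=-17.067
  bounce: vy ← 0.69·17.067 = 11.776
Arc 3: start y=0.000, vy=11.776 → t=2.403, apex=7.075, x_land=110.813, impact vy=-11.776
  bounce: vy ← 0.69·11.776 = 8.126
Arc 4: start y=0.000, vy=8.126 → t=1.658, apex=3.369, x_land=128.126, impact vy=-8.126
  bounce: vy ← 0.69·8.126 = 5.607
Arc 5: start y=0.000, vy=5.607 → t=1.144, apex=1.604, x_land=140.071, impact vy=-5.607
  bounce: vy ← 0.69·5.607 = 3.869
Arc 6: start y=0.000, vy=3.869 → t=0.790, apex=0.764, x_land=148.314, impact vy=-3.869
  bounce: vy ← 0.69·3.869 = 2.669

1 4.728 31.214 49.360
2 3.483 14.861 85.723
3 2.403 7.075 110.813
4 1.658 3.369 128.126
5 1.144 1.604 140.071
6 0.790 0.764 148.314
final: 148.314 2.669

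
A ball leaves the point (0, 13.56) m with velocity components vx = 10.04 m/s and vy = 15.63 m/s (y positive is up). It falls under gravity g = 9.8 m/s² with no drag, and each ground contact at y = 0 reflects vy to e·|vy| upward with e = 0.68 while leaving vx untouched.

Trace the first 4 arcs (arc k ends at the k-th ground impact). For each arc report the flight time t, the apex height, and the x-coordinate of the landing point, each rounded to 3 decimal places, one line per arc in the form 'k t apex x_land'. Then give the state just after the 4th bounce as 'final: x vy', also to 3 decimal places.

Arc 1: start y=13.560, vy=15.630 → t=3.899, apex=26.024, x_land=39.151, impact vy=-22.585
  bounce: vy ← 0.68·22.585 = 15.358
Arc 2: start y=0.000, vy=15.358 → t=3.134, apex=12.034, x_land=70.618, impact vy=-15.358
  bounce: vy ← 0.68·15.358 = 10.443
Arc 3: start y=0.000, vy=10.443 → t=2.131, apex=5.564, x_land=92.016, impact vy=-10.443
  bounce: vy ← 0.68·10.443 = 7.101
Arc 4: start y=0.000, vy=7.101 → t=1.449, apex=2.573, x_land=106.567, impact vy=-7.101
  bounce: vy ← 0.68·7.101 = 4.829

1 3.899 26.024 39.151
2 3.134 12.034 70.618
3 2.131 5.564 92.016
4 1.449 2.573 106.567
final: 106.567 4.829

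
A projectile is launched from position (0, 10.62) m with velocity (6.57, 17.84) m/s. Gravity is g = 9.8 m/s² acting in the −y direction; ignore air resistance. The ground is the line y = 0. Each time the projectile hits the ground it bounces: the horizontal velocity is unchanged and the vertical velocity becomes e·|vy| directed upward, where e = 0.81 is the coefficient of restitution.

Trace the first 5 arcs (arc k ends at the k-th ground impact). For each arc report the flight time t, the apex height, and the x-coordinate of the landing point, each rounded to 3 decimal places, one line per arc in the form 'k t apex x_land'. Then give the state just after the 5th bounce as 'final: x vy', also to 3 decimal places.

Arc 1: start y=10.620, vy=17.840 → t=4.162, apex=26.858, x_land=27.342, impact vy=-22.944
  bounce: vy ← 0.81·22.944 = 18.584
Arc 2: start y=0.000, vy=18.584 → t=3.793, apex=17.622, x_land=52.260, impact vy=-18.584
  bounce: vy ← 0.81·18.584 = 15.053
Arc 3: start y=0.000, vy=15.053 → t=3.072, apex=11.562, x_land=72.444, impact vy=-15.053
  bounce: vy ← 0.81·15.053 = 12.193
Arc 4: start y=0.000, vy=12.193 → t=2.488, apex=7.586, x_land=88.793, impact vy=-12.193
  bounce: vy ← 0.81·12.193 = 9.877
Arc 5: start y=0.000, vy=9.877 → t=2.016, apex=4.977, x_land=102.036, impact vy=-9.877
  bounce: vy ← 0.81·9.877 = 8.000

1 4.162 26.858 27.342
2 3.793 17.622 52.260
3 3.072 11.562 72.444
4 2.488 7.586 88.793
5 2.016 4.977 102.036
final: 102.036 8.000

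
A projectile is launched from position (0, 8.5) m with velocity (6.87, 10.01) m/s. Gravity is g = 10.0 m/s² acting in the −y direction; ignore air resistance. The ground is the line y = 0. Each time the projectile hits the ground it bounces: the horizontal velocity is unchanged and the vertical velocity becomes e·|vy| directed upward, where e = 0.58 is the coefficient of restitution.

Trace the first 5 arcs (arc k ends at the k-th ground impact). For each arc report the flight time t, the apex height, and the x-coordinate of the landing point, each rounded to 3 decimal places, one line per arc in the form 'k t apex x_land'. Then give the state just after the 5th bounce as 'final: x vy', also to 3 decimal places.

1 2.645 13.510 18.170
2 1.907 4.545 31.269
3 1.106 1.529 38.867
4 0.641 0.514 43.274
5 0.372 0.173 45.830
final: 45.830 1.079

Arc 1: start y=8.500, vy=10.010 → t=2.645, apex=13.510, x_land=18.170, impact vy=-16.438
  bounce: vy ← 0.58·16.438 = 9.534
Arc 2: start y=0.000, vy=9.534 → t=1.907, apex=4.545, x_land=31.269, impact vy=-9.534
  bounce: vy ← 0.58·9.534 = 5.530
Arc 3: start y=0.000, vy=5.530 → t=1.106, apex=1.529, x_land=38.867, impact vy=-5.530
  bounce: vy ← 0.58·5.530 = 3.207
Arc 4: start y=0.000, vy=3.207 → t=0.641, apex=0.514, x_land=43.274, impact vy=-3.207
  bounce: vy ← 0.58·3.207 = 1.860
Arc 5: start y=0.000, vy=1.860 → t=0.372, apex=0.173, x_land=45.830, impact vy=-1.860
  bounce: vy ← 0.58·1.860 = 1.079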